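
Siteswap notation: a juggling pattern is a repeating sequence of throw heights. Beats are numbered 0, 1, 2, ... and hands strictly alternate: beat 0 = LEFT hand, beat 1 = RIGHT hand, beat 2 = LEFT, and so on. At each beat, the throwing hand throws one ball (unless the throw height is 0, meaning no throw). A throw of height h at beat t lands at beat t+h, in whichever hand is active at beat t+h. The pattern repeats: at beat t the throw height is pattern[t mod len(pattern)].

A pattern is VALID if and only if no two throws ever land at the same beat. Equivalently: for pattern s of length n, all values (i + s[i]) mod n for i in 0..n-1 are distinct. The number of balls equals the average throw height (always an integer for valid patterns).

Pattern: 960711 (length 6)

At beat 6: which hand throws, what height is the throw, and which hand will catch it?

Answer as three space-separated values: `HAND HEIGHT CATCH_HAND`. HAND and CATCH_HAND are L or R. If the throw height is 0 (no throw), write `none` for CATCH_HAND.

Beat 6: 6 mod 2 = 0, so hand = L
Throw height = pattern[6 mod 6] = pattern[0] = 9
Lands at beat 6+9=15, 15 mod 2 = 1, so catch hand = R

Answer: L 9 R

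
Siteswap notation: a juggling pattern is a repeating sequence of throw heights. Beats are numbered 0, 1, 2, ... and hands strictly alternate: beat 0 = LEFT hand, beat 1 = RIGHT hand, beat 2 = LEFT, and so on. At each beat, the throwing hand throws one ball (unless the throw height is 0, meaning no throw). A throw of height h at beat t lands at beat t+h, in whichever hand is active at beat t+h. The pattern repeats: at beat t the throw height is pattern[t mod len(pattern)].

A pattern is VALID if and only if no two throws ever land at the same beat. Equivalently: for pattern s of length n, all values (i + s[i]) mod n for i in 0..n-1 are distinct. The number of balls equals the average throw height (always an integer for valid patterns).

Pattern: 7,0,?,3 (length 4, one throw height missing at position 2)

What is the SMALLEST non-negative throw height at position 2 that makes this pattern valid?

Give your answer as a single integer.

Answer: 2

Derivation:
i=0: (0 + 7) mod 4 = 3
i=1: (1 + 0) mod 4 = 1
i=2: s[i]=? (unknown)
i=3: (3 + 3) mod 4 = 2
Known residues: [1, 2, 3]; need a permutation of 0..3, so missing residue r = 0
Need (2 + s) mod 4 = 0; smallest s = (0 - 2) mod 4 = 2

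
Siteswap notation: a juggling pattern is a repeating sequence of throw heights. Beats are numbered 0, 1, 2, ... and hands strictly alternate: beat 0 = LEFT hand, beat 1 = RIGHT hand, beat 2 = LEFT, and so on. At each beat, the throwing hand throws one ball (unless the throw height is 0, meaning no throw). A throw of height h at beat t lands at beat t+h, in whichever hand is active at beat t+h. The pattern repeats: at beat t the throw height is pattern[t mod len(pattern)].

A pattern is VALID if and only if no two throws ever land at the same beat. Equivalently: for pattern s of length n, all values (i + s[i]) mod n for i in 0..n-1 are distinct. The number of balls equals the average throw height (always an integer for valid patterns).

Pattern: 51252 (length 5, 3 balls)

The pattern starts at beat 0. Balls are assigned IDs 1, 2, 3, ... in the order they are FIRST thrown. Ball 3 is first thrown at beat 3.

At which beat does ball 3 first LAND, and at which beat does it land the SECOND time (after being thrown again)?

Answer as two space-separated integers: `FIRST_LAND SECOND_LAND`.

Answer: 8 13

Derivation:
Beat 0 (L): throw ball1 h=5 -> lands@5:R; in-air after throw: [b1@5:R]
Beat 1 (R): throw ball2 h=1 -> lands@2:L; in-air after throw: [b2@2:L b1@5:R]
Beat 2 (L): throw ball2 h=2 -> lands@4:L; in-air after throw: [b2@4:L b1@5:R]
Beat 3 (R): throw ball3 h=5 -> lands@8:L; in-air after throw: [b2@4:L b1@5:R b3@8:L]
Beat 4 (L): throw ball2 h=2 -> lands@6:L; in-air after throw: [b1@5:R b2@6:L b3@8:L]
Beat 5 (R): throw ball1 h=5 -> lands@10:L; in-air after throw: [b2@6:L b3@8:L b1@10:L]
Beat 6 (L): throw ball2 h=1 -> lands@7:R; in-air after throw: [b2@7:R b3@8:L b1@10:L]
Beat 7 (R): throw ball2 h=2 -> lands@9:R; in-air after throw: [b3@8:L b2@9:R b1@10:L]
Beat 8 (L): throw ball3 h=5 -> lands@13:R; in-air after throw: [b2@9:R b1@10:L b3@13:R]
Beat 9 (R): throw ball2 h=2 -> lands@11:R; in-air after throw: [b1@10:L b2@11:R b3@13:R]
Beat 10 (L): throw ball1 h=5 -> lands@15:R; in-air after throw: [b2@11:R b3@13:R b1@15:R]
Beat 11 (R): throw ball2 h=1 -> lands@12:L; in-air after throw: [b2@12:L b3@13:R b1@15:R]
Beat 12 (L): throw ball2 h=2 -> lands@14:L; in-air after throw: [b3@13:R b2@14:L b1@15:R]
Beat 13 (R): throw ball3 h=5 -> lands@18:L; in-air after throw: [b2@14:L b1@15:R b3@18:L]
Ball 3: thrown@3 h=5 -> first land @8; rethrown@8 h=5 -> second land @13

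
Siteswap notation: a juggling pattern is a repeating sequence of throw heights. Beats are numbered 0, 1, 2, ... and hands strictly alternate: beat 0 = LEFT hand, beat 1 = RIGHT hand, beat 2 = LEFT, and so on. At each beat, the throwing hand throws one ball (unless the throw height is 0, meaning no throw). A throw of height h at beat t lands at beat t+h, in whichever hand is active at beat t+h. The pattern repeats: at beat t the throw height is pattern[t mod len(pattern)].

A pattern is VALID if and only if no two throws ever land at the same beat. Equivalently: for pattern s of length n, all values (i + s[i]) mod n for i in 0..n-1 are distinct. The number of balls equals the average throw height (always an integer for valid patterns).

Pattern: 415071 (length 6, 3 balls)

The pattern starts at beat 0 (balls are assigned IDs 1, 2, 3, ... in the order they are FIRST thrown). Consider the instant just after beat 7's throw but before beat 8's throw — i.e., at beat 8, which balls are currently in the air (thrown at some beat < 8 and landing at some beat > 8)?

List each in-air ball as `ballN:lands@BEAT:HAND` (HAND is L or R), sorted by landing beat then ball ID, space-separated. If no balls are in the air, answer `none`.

Answer: ball3:lands@10:L ball1:lands@11:R

Derivation:
Beat 0 (L): throw ball1 h=4 -> lands@4:L; in-air after throw: [b1@4:L]
Beat 1 (R): throw ball2 h=1 -> lands@2:L; in-air after throw: [b2@2:L b1@4:L]
Beat 2 (L): throw ball2 h=5 -> lands@7:R; in-air after throw: [b1@4:L b2@7:R]
Beat 4 (L): throw ball1 h=7 -> lands@11:R; in-air after throw: [b2@7:R b1@11:R]
Beat 5 (R): throw ball3 h=1 -> lands@6:L; in-air after throw: [b3@6:L b2@7:R b1@11:R]
Beat 6 (L): throw ball3 h=4 -> lands@10:L; in-air after throw: [b2@7:R b3@10:L b1@11:R]
Beat 7 (R): throw ball2 h=1 -> lands@8:L; in-air after throw: [b2@8:L b3@10:L b1@11:R]
Beat 8 (L): throw ball2 h=5 -> lands@13:R; in-air after throw: [b3@10:L b1@11:R b2@13:R]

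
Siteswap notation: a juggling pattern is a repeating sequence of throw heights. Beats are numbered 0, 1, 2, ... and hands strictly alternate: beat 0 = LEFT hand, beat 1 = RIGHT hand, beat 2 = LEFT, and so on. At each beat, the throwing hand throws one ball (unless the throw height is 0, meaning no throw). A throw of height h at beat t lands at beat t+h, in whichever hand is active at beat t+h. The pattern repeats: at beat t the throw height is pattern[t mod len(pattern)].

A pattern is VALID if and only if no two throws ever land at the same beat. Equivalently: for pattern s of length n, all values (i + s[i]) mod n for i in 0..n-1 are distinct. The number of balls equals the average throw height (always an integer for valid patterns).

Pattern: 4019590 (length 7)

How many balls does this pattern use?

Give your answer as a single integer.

Answer: 4

Derivation:
Pattern = [4, 0, 1, 9, 5, 9, 0], length n = 7
  position 0: throw height = 4, running sum = 4
  position 1: throw height = 0, running sum = 4
  position 2: throw height = 1, running sum = 5
  position 3: throw height = 9, running sum = 14
  position 4: throw height = 5, running sum = 19
  position 5: throw height = 9, running sum = 28
  position 6: throw height = 0, running sum = 28
Total sum = 28; balls = sum / n = 28 / 7 = 4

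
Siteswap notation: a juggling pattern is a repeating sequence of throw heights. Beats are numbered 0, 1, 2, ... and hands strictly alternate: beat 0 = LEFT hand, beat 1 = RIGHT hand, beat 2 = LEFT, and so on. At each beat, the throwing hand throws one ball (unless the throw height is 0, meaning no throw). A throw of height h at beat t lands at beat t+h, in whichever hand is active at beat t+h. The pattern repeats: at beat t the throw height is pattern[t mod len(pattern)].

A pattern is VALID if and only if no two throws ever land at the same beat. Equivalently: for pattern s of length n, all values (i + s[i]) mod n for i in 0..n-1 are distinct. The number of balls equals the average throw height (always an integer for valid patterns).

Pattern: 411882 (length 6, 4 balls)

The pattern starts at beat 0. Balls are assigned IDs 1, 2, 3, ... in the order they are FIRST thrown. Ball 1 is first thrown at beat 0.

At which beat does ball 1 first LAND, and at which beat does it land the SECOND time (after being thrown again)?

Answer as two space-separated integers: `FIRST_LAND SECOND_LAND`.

Beat 0 (L): throw ball1 h=4 -> lands@4:L; in-air after throw: [b1@4:L]
Beat 1 (R): throw ball2 h=1 -> lands@2:L; in-air after throw: [b2@2:L b1@4:L]
Beat 2 (L): throw ball2 h=1 -> lands@3:R; in-air after throw: [b2@3:R b1@4:L]
Beat 3 (R): throw ball2 h=8 -> lands@11:R; in-air after throw: [b1@4:L b2@11:R]
Beat 4 (L): throw ball1 h=8 -> lands@12:L; in-air after throw: [b2@11:R b1@12:L]
Beat 5 (R): throw ball3 h=2 -> lands@7:R; in-air after throw: [b3@7:R b2@11:R b1@12:L]
Beat 6 (L): throw ball4 h=4 -> lands@10:L; in-air after throw: [b3@7:R b4@10:L b2@11:R b1@12:L]
Beat 7 (R): throw ball3 h=1 -> lands@8:L; in-air after throw: [b3@8:L b4@10:L b2@11:R b1@12:L]
Beat 8 (L): throw ball3 h=1 -> lands@9:R; in-air after throw: [b3@9:R b4@10:L b2@11:R b1@12:L]
Beat 9 (R): throw ball3 h=8 -> lands@17:R; in-air after throw: [b4@10:L b2@11:R b1@12:L b3@17:R]
Beat 10 (L): throw ball4 h=8 -> lands@18:L; in-air after throw: [b2@11:R b1@12:L b3@17:R b4@18:L]
Beat 11 (R): throw ball2 h=2 -> lands@13:R; in-air after throw: [b1@12:L b2@13:R b3@17:R b4@18:L]
Beat 12 (L): throw ball1 h=4 -> lands@16:L; in-air after throw: [b2@13:R b1@16:L b3@17:R b4@18:L]
Ball 1: thrown@0 h=4 -> first land @4; rethrown@4 h=8 -> second land @12

Answer: 4 12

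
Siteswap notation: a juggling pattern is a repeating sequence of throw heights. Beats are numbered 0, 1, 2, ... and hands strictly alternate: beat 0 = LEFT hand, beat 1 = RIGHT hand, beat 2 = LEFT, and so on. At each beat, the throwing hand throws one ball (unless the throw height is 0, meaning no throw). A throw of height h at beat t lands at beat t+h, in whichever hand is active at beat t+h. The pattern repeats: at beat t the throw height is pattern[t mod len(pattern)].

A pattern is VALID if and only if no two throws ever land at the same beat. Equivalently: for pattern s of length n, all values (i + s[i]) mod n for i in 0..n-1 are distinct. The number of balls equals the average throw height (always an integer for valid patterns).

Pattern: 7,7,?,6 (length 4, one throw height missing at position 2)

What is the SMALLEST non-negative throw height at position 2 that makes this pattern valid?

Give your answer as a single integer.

Answer: 0

Derivation:
i=0: (0 + 7) mod 4 = 3
i=1: (1 + 7) mod 4 = 0
i=2: s[i]=? (unknown)
i=3: (3 + 6) mod 4 = 1
Known residues: [0, 1, 3]; need a permutation of 0..3, so missing residue r = 2
Need (2 + s) mod 4 = 2; smallest s = (2 - 2) mod 4 = 0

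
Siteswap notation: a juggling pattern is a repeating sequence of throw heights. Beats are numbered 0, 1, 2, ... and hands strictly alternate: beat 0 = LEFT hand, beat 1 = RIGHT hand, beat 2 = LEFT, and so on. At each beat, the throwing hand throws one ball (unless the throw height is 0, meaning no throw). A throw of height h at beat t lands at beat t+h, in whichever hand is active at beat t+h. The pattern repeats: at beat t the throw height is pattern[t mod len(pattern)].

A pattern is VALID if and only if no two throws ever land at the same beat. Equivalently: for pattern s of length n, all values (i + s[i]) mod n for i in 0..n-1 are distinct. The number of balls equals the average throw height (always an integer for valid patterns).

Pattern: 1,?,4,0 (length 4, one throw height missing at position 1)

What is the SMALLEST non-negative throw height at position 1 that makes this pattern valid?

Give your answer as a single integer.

Answer: 3

Derivation:
i=0: (0 + 1) mod 4 = 1
i=1: s[i]=? (unknown)
i=2: (2 + 4) mod 4 = 2
i=3: (3 + 0) mod 4 = 3
Known residues: [1, 2, 3]; need a permutation of 0..3, so missing residue r = 0
Need (1 + s) mod 4 = 0; smallest s = (0 - 1) mod 4 = 3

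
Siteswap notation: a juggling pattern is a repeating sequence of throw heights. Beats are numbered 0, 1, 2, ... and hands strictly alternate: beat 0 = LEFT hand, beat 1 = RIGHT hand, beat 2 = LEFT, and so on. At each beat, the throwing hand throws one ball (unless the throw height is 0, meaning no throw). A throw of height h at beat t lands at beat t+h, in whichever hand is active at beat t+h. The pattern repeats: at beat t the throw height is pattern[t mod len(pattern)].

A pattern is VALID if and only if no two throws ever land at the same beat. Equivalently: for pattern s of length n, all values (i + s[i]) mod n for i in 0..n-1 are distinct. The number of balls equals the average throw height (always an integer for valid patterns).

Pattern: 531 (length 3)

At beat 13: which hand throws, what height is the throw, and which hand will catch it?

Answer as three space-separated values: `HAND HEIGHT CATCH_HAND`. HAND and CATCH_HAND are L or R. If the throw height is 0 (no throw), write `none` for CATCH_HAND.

Answer: R 3 L

Derivation:
Beat 13: 13 mod 2 = 1, so hand = R
Throw height = pattern[13 mod 3] = pattern[1] = 3
Lands at beat 13+3=16, 16 mod 2 = 0, so catch hand = L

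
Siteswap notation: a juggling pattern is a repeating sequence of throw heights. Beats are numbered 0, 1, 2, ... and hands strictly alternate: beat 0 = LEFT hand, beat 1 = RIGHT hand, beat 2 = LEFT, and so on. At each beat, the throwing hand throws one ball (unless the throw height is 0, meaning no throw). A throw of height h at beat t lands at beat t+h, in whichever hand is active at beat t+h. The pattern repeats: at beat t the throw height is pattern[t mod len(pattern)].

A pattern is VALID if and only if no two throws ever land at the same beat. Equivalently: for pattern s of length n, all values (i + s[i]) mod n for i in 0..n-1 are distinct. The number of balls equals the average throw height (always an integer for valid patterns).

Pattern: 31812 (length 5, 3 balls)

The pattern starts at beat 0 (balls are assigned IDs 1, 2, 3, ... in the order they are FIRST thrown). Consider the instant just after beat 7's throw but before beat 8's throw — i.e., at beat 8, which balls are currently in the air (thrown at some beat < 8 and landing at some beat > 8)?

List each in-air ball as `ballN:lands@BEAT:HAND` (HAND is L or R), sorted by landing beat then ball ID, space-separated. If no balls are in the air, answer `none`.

Beat 0 (L): throw ball1 h=3 -> lands@3:R; in-air after throw: [b1@3:R]
Beat 1 (R): throw ball2 h=1 -> lands@2:L; in-air after throw: [b2@2:L b1@3:R]
Beat 2 (L): throw ball2 h=8 -> lands@10:L; in-air after throw: [b1@3:R b2@10:L]
Beat 3 (R): throw ball1 h=1 -> lands@4:L; in-air after throw: [b1@4:L b2@10:L]
Beat 4 (L): throw ball1 h=2 -> lands@6:L; in-air after throw: [b1@6:L b2@10:L]
Beat 5 (R): throw ball3 h=3 -> lands@8:L; in-air after throw: [b1@6:L b3@8:L b2@10:L]
Beat 6 (L): throw ball1 h=1 -> lands@7:R; in-air after throw: [b1@7:R b3@8:L b2@10:L]
Beat 7 (R): throw ball1 h=8 -> lands@15:R; in-air after throw: [b3@8:L b2@10:L b1@15:R]
Beat 8 (L): throw ball3 h=1 -> lands@9:R; in-air after throw: [b3@9:R b2@10:L b1@15:R]

Answer: ball2:lands@10:L ball1:lands@15:R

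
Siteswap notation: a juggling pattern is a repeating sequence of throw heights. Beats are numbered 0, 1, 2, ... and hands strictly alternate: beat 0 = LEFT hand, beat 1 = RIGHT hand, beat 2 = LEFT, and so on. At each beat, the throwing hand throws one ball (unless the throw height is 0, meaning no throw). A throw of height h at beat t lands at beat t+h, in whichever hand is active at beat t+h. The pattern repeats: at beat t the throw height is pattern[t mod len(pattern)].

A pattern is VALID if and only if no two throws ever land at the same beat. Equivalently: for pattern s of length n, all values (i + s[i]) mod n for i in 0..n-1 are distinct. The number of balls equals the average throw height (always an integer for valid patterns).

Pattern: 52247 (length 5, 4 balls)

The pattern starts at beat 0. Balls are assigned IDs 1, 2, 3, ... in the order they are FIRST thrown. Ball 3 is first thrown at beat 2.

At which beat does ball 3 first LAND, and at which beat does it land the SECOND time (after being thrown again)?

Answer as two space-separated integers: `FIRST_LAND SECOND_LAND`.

Beat 0 (L): throw ball1 h=5 -> lands@5:R; in-air after throw: [b1@5:R]
Beat 1 (R): throw ball2 h=2 -> lands@3:R; in-air after throw: [b2@3:R b1@5:R]
Beat 2 (L): throw ball3 h=2 -> lands@4:L; in-air after throw: [b2@3:R b3@4:L b1@5:R]
Beat 3 (R): throw ball2 h=4 -> lands@7:R; in-air after throw: [b3@4:L b1@5:R b2@7:R]
Beat 4 (L): throw ball3 h=7 -> lands@11:R; in-air after throw: [b1@5:R b2@7:R b3@11:R]
Beat 5 (R): throw ball1 h=5 -> lands@10:L; in-air after throw: [b2@7:R b1@10:L b3@11:R]
Beat 6 (L): throw ball4 h=2 -> lands@8:L; in-air after throw: [b2@7:R b4@8:L b1@10:L b3@11:R]
Beat 7 (R): throw ball2 h=2 -> lands@9:R; in-air after throw: [b4@8:L b2@9:R b1@10:L b3@11:R]
Beat 8 (L): throw ball4 h=4 -> lands@12:L; in-air after throw: [b2@9:R b1@10:L b3@11:R b4@12:L]
Beat 9 (R): throw ball2 h=7 -> lands@16:L; in-air after throw: [b1@10:L b3@11:R b4@12:L b2@16:L]
Beat 10 (L): throw ball1 h=5 -> lands@15:R; in-air after throw: [b3@11:R b4@12:L b1@15:R b2@16:L]
Beat 11 (R): throw ball3 h=2 -> lands@13:R; in-air after throw: [b4@12:L b3@13:R b1@15:R b2@16:L]
Ball 3: thrown@2 h=2 -> first land @4; rethrown@4 h=7 -> second land @11

Answer: 4 11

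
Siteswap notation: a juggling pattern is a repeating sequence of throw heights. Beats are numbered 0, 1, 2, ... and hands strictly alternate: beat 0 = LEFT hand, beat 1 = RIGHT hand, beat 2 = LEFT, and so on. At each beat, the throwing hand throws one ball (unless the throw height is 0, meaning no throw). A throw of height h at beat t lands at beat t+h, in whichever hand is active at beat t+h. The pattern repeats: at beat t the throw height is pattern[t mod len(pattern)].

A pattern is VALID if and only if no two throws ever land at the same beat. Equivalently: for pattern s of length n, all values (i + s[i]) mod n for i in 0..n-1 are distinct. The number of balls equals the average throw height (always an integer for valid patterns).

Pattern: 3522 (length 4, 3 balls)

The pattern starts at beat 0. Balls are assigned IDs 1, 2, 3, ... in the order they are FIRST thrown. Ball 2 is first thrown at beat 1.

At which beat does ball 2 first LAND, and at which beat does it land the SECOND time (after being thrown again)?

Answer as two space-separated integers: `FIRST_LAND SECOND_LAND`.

Answer: 6 8

Derivation:
Beat 0 (L): throw ball1 h=3 -> lands@3:R; in-air after throw: [b1@3:R]
Beat 1 (R): throw ball2 h=5 -> lands@6:L; in-air after throw: [b1@3:R b2@6:L]
Beat 2 (L): throw ball3 h=2 -> lands@4:L; in-air after throw: [b1@3:R b3@4:L b2@6:L]
Beat 3 (R): throw ball1 h=2 -> lands@5:R; in-air after throw: [b3@4:L b1@5:R b2@6:L]
Beat 4 (L): throw ball3 h=3 -> lands@7:R; in-air after throw: [b1@5:R b2@6:L b3@7:R]
Beat 5 (R): throw ball1 h=5 -> lands@10:L; in-air after throw: [b2@6:L b3@7:R b1@10:L]
Beat 6 (L): throw ball2 h=2 -> lands@8:L; in-air after throw: [b3@7:R b2@8:L b1@10:L]
Beat 7 (R): throw ball3 h=2 -> lands@9:R; in-air after throw: [b2@8:L b3@9:R b1@10:L]
Beat 8 (L): throw ball2 h=3 -> lands@11:R; in-air after throw: [b3@9:R b1@10:L b2@11:R]
Ball 2: thrown@1 h=5 -> first land @6; rethrown@6 h=2 -> second land @8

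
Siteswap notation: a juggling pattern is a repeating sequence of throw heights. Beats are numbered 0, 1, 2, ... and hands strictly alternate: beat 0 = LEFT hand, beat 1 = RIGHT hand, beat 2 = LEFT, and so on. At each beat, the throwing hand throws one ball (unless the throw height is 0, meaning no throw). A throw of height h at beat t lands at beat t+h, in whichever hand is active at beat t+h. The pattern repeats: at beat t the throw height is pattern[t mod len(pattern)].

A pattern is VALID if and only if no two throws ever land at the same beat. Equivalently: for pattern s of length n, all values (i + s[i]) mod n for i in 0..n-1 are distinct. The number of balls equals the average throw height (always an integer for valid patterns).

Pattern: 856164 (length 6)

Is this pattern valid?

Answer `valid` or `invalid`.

i=0: (i + s[i]) mod n = (0 + 8) mod 6 = 2
i=1: (i + s[i]) mod n = (1 + 5) mod 6 = 0
i=2: (i + s[i]) mod n = (2 + 6) mod 6 = 2
i=3: (i + s[i]) mod n = (3 + 1) mod 6 = 4
i=4: (i + s[i]) mod n = (4 + 6) mod 6 = 4
i=5: (i + s[i]) mod n = (5 + 4) mod 6 = 3
Residues: [2, 0, 2, 4, 4, 3], distinct: False

Answer: invalid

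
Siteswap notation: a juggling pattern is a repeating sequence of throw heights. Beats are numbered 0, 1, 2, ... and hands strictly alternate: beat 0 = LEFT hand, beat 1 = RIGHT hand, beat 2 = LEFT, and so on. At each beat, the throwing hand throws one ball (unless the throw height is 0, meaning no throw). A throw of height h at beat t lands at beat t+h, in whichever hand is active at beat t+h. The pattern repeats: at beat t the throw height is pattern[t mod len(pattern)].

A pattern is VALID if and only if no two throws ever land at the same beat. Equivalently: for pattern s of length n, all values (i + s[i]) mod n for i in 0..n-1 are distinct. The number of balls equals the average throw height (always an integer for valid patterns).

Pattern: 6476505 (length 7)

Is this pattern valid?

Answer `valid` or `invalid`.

i=0: (i + s[i]) mod n = (0 + 6) mod 7 = 6
i=1: (i + s[i]) mod n = (1 + 4) mod 7 = 5
i=2: (i + s[i]) mod n = (2 + 7) mod 7 = 2
i=3: (i + s[i]) mod n = (3 + 6) mod 7 = 2
i=4: (i + s[i]) mod n = (4 + 5) mod 7 = 2
i=5: (i + s[i]) mod n = (5 + 0) mod 7 = 5
i=6: (i + s[i]) mod n = (6 + 5) mod 7 = 4
Residues: [6, 5, 2, 2, 2, 5, 4], distinct: False

Answer: invalid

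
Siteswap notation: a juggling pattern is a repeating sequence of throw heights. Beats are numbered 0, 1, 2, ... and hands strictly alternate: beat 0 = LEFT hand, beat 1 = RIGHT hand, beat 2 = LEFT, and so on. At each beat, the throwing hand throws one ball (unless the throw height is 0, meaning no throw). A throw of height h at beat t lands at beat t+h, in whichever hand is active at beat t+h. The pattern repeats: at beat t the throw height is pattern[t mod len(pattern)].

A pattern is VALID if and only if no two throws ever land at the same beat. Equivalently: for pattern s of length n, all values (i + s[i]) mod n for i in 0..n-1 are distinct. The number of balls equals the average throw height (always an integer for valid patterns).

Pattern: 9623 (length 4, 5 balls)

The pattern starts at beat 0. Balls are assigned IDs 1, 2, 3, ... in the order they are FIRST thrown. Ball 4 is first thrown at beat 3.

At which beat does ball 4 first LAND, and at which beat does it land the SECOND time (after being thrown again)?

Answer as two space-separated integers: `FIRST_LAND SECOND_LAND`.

Beat 0 (L): throw ball1 h=9 -> lands@9:R; in-air after throw: [b1@9:R]
Beat 1 (R): throw ball2 h=6 -> lands@7:R; in-air after throw: [b2@7:R b1@9:R]
Beat 2 (L): throw ball3 h=2 -> lands@4:L; in-air after throw: [b3@4:L b2@7:R b1@9:R]
Beat 3 (R): throw ball4 h=3 -> lands@6:L; in-air after throw: [b3@4:L b4@6:L b2@7:R b1@9:R]
Beat 4 (L): throw ball3 h=9 -> lands@13:R; in-air after throw: [b4@6:L b2@7:R b1@9:R b3@13:R]
Beat 5 (R): throw ball5 h=6 -> lands@11:R; in-air after throw: [b4@6:L b2@7:R b1@9:R b5@11:R b3@13:R]
Beat 6 (L): throw ball4 h=2 -> lands@8:L; in-air after throw: [b2@7:R b4@8:L b1@9:R b5@11:R b3@13:R]
Beat 7 (R): throw ball2 h=3 -> lands@10:L; in-air after throw: [b4@8:L b1@9:R b2@10:L b5@11:R b3@13:R]
Beat 8 (L): throw ball4 h=9 -> lands@17:R; in-air after throw: [b1@9:R b2@10:L b5@11:R b3@13:R b4@17:R]
Ball 4: thrown@3 h=3 -> first land @6; rethrown@6 h=2 -> second land @8

Answer: 6 8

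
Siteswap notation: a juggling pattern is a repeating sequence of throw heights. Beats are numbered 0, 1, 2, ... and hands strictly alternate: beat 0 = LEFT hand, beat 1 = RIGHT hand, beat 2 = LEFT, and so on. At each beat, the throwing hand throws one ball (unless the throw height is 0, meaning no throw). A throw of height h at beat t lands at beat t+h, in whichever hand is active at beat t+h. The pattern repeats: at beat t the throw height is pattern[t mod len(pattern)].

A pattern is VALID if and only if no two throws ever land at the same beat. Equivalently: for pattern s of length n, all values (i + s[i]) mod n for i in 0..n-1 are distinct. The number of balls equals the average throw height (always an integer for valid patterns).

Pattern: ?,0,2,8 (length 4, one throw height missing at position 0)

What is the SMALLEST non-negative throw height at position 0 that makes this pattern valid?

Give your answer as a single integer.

i=0: s[i]=? (unknown)
i=1: (1 + 0) mod 4 = 1
i=2: (2 + 2) mod 4 = 0
i=3: (3 + 8) mod 4 = 3
Known residues: [0, 1, 3]; need a permutation of 0..3, so missing residue r = 2
Need (0 + s) mod 4 = 2; smallest s = (2 - 0) mod 4 = 2

Answer: 2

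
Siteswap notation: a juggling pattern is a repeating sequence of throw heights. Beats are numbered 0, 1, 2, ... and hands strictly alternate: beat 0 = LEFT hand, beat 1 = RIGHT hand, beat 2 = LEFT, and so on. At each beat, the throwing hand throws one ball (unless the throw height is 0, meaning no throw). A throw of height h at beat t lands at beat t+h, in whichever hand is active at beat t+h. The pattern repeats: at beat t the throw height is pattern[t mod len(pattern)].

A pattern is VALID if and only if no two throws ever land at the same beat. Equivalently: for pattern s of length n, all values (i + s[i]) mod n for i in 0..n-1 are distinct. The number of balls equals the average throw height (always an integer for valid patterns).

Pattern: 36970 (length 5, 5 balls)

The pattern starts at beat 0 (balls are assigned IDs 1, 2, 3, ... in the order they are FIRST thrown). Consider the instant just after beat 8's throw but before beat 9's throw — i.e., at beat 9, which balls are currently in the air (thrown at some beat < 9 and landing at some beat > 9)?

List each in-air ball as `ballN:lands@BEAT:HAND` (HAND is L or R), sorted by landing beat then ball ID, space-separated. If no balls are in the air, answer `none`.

Beat 0 (L): throw ball1 h=3 -> lands@3:R; in-air after throw: [b1@3:R]
Beat 1 (R): throw ball2 h=6 -> lands@7:R; in-air after throw: [b1@3:R b2@7:R]
Beat 2 (L): throw ball3 h=9 -> lands@11:R; in-air after throw: [b1@3:R b2@7:R b3@11:R]
Beat 3 (R): throw ball1 h=7 -> lands@10:L; in-air after throw: [b2@7:R b1@10:L b3@11:R]
Beat 5 (R): throw ball4 h=3 -> lands@8:L; in-air after throw: [b2@7:R b4@8:L b1@10:L b3@11:R]
Beat 6 (L): throw ball5 h=6 -> lands@12:L; in-air after throw: [b2@7:R b4@8:L b1@10:L b3@11:R b5@12:L]
Beat 7 (R): throw ball2 h=9 -> lands@16:L; in-air after throw: [b4@8:L b1@10:L b3@11:R b5@12:L b2@16:L]
Beat 8 (L): throw ball4 h=7 -> lands@15:R; in-air after throw: [b1@10:L b3@11:R b5@12:L b4@15:R b2@16:L]

Answer: ball1:lands@10:L ball3:lands@11:R ball5:lands@12:L ball4:lands@15:R ball2:lands@16:L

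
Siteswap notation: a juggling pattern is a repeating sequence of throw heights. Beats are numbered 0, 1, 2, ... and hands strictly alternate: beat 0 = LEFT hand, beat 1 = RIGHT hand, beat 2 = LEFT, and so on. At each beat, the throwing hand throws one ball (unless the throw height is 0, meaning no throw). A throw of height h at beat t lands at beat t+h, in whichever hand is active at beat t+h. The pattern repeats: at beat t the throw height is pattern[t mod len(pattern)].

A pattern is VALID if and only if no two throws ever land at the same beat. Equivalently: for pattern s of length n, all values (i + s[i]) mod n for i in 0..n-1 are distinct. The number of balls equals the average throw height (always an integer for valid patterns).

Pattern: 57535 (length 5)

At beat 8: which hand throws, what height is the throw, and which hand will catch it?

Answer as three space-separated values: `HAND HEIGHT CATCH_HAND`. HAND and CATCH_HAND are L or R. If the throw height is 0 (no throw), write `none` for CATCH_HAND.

Beat 8: 8 mod 2 = 0, so hand = L
Throw height = pattern[8 mod 5] = pattern[3] = 3
Lands at beat 8+3=11, 11 mod 2 = 1, so catch hand = R

Answer: L 3 R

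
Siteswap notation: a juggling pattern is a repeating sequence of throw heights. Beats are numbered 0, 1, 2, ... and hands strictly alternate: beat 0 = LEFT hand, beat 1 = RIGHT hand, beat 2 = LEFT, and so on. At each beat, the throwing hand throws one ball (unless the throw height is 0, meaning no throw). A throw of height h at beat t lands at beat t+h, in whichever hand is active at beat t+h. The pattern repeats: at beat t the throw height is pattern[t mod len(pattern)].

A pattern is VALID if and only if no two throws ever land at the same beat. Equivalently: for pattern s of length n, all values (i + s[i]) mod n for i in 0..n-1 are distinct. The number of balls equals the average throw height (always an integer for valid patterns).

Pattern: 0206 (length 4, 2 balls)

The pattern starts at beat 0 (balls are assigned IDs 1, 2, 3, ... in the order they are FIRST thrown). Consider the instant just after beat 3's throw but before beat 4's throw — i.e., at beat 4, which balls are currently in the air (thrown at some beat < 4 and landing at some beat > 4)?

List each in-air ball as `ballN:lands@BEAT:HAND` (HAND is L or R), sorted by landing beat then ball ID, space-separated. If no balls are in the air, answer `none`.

Answer: ball1:lands@9:R

Derivation:
Beat 1 (R): throw ball1 h=2 -> lands@3:R; in-air after throw: [b1@3:R]
Beat 3 (R): throw ball1 h=6 -> lands@9:R; in-air after throw: [b1@9:R]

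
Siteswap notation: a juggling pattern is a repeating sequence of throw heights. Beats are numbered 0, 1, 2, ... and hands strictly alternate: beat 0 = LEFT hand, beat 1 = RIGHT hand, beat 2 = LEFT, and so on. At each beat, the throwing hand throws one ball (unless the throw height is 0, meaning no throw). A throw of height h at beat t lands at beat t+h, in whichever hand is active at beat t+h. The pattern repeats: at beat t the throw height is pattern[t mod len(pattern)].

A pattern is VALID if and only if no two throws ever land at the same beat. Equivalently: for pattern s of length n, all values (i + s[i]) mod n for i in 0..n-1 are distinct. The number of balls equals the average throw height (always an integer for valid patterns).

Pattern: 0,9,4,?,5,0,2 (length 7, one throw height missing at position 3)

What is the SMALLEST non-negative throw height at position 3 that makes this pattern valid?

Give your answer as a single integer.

Answer: 1

Derivation:
i=0: (0 + 0) mod 7 = 0
i=1: (1 + 9) mod 7 = 3
i=2: (2 + 4) mod 7 = 6
i=3: s[i]=? (unknown)
i=4: (4 + 5) mod 7 = 2
i=5: (5 + 0) mod 7 = 5
i=6: (6 + 2) mod 7 = 1
Known residues: [0, 1, 2, 3, 5, 6]; need a permutation of 0..6, so missing residue r = 4
Need (3 + s) mod 7 = 4; smallest s = (4 - 3) mod 7 = 1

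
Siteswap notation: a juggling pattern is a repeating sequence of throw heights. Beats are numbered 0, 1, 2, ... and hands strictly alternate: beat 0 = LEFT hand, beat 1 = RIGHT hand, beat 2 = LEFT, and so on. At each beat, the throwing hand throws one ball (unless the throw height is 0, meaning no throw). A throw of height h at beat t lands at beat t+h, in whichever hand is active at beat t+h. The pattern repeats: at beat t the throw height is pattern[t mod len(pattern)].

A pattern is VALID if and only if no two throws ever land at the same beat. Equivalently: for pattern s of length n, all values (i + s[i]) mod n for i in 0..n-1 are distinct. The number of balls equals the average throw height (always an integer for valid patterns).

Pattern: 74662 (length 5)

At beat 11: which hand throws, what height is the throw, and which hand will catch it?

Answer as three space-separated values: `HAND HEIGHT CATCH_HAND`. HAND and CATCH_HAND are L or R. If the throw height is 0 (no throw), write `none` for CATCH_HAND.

Answer: R 4 R

Derivation:
Beat 11: 11 mod 2 = 1, so hand = R
Throw height = pattern[11 mod 5] = pattern[1] = 4
Lands at beat 11+4=15, 15 mod 2 = 1, so catch hand = R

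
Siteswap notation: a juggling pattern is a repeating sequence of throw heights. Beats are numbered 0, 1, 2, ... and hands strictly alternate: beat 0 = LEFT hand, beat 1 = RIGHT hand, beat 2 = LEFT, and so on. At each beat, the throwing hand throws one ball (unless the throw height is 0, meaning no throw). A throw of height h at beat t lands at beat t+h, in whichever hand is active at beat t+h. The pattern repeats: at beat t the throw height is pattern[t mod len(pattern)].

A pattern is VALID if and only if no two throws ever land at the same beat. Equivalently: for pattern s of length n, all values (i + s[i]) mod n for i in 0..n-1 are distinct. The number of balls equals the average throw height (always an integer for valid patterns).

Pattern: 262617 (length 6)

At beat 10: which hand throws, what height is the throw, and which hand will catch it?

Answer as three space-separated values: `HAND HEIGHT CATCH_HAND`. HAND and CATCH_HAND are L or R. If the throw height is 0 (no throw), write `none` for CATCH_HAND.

Beat 10: 10 mod 2 = 0, so hand = L
Throw height = pattern[10 mod 6] = pattern[4] = 1
Lands at beat 10+1=11, 11 mod 2 = 1, so catch hand = R

Answer: L 1 R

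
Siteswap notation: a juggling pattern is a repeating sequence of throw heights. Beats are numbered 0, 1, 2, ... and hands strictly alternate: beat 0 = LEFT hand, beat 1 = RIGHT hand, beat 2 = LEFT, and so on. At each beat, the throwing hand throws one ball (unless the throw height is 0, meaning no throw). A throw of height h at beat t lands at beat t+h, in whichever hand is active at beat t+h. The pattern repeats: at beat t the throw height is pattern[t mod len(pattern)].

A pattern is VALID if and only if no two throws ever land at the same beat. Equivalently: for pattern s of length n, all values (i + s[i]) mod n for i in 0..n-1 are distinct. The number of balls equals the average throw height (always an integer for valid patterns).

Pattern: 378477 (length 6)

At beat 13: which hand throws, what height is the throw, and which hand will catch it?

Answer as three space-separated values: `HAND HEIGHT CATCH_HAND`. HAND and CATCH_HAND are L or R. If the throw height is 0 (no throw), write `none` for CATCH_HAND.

Beat 13: 13 mod 2 = 1, so hand = R
Throw height = pattern[13 mod 6] = pattern[1] = 7
Lands at beat 13+7=20, 20 mod 2 = 0, so catch hand = L

Answer: R 7 L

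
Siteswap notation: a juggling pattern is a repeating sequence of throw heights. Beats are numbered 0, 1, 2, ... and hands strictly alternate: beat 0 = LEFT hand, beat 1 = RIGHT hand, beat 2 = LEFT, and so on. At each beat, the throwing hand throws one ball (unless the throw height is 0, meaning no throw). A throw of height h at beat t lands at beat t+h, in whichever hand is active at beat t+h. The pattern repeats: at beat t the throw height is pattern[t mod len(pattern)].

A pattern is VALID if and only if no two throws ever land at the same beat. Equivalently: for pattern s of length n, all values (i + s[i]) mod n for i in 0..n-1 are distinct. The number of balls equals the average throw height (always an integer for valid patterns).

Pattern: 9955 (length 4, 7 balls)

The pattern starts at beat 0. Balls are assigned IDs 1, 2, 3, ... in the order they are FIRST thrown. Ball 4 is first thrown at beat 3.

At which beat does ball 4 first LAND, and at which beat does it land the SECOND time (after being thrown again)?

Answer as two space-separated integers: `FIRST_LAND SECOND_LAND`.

Beat 0 (L): throw ball1 h=9 -> lands@9:R; in-air after throw: [b1@9:R]
Beat 1 (R): throw ball2 h=9 -> lands@10:L; in-air after throw: [b1@9:R b2@10:L]
Beat 2 (L): throw ball3 h=5 -> lands@7:R; in-air after throw: [b3@7:R b1@9:R b2@10:L]
Beat 3 (R): throw ball4 h=5 -> lands@8:L; in-air after throw: [b3@7:R b4@8:L b1@9:R b2@10:L]
Beat 4 (L): throw ball5 h=9 -> lands@13:R; in-air after throw: [b3@7:R b4@8:L b1@9:R b2@10:L b5@13:R]
Beat 5 (R): throw ball6 h=9 -> lands@14:L; in-air after throw: [b3@7:R b4@8:L b1@9:R b2@10:L b5@13:R b6@14:L]
Beat 6 (L): throw ball7 h=5 -> lands@11:R; in-air after throw: [b3@7:R b4@8:L b1@9:R b2@10:L b7@11:R b5@13:R b6@14:L]
Beat 7 (R): throw ball3 h=5 -> lands@12:L; in-air after throw: [b4@8:L b1@9:R b2@10:L b7@11:R b3@12:L b5@13:R b6@14:L]
Beat 8 (L): throw ball4 h=9 -> lands@17:R; in-air after throw: [b1@9:R b2@10:L b7@11:R b3@12:L b5@13:R b6@14:L b4@17:R]
Beat 9 (R): throw ball1 h=9 -> lands@18:L; in-air after throw: [b2@10:L b7@11:R b3@12:L b5@13:R b6@14:L b4@17:R b1@18:L]
Beat 10 (L): throw ball2 h=5 -> lands@15:R; in-air after throw: [b7@11:R b3@12:L b5@13:R b6@14:L b2@15:R b4@17:R b1@18:L]
Beat 11 (R): throw ball7 h=5 -> lands@16:L; in-air after throw: [b3@12:L b5@13:R b6@14:L b2@15:R b7@16:L b4@17:R b1@18:L]
Beat 12 (L): throw ball3 h=9 -> lands@21:R; in-air after throw: [b5@13:R b6@14:L b2@15:R b7@16:L b4@17:R b1@18:L b3@21:R]
Beat 13 (R): throw ball5 h=9 -> lands@22:L; in-air after throw: [b6@14:L b2@15:R b7@16:L b4@17:R b1@18:L b3@21:R b5@22:L]
Beat 14 (L): throw ball6 h=5 -> lands@19:R; in-air after throw: [b2@15:R b7@16:L b4@17:R b1@18:L b6@19:R b3@21:R b5@22:L]
Beat 15 (R): throw ball2 h=5 -> lands@20:L; in-air after throw: [b7@16:L b4@17:R b1@18:L b6@19:R b2@20:L b3@21:R b5@22:L]
Beat 16 (L): throw ball7 h=9 -> lands@25:R; in-air after throw: [b4@17:R b1@18:L b6@19:R b2@20:L b3@21:R b5@22:L b7@25:R]
Beat 17 (R): throw ball4 h=9 -> lands@26:L; in-air after throw: [b1@18:L b6@19:R b2@20:L b3@21:R b5@22:L b7@25:R b4@26:L]
Ball 4: thrown@3 h=5 -> first land @8; rethrown@8 h=9 -> second land @17

Answer: 8 17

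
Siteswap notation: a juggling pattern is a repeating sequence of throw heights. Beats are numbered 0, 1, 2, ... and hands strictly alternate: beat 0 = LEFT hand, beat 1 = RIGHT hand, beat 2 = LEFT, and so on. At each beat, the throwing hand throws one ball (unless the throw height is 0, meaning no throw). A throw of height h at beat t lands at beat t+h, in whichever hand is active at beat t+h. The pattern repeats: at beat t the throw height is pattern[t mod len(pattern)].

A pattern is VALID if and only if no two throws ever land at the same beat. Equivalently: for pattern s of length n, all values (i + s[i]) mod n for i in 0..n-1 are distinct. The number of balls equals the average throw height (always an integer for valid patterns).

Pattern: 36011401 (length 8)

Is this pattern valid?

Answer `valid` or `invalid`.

i=0: (i + s[i]) mod n = (0 + 3) mod 8 = 3
i=1: (i + s[i]) mod n = (1 + 6) mod 8 = 7
i=2: (i + s[i]) mod n = (2 + 0) mod 8 = 2
i=3: (i + s[i]) mod n = (3 + 1) mod 8 = 4
i=4: (i + s[i]) mod n = (4 + 1) mod 8 = 5
i=5: (i + s[i]) mod n = (5 + 4) mod 8 = 1
i=6: (i + s[i]) mod n = (6 + 0) mod 8 = 6
i=7: (i + s[i]) mod n = (7 + 1) mod 8 = 0
Residues: [3, 7, 2, 4, 5, 1, 6, 0], distinct: True

Answer: valid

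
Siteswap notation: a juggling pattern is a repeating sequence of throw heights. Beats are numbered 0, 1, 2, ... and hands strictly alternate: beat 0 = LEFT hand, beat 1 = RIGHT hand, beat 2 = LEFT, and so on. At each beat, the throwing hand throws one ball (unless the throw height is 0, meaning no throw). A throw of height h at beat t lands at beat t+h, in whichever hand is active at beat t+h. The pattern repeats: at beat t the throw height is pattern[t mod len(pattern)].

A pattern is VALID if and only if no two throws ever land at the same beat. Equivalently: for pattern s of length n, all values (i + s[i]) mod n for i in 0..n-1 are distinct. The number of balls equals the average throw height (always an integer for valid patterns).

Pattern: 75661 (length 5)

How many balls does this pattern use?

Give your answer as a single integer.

Pattern = [7, 5, 6, 6, 1], length n = 5
  position 0: throw height = 7, running sum = 7
  position 1: throw height = 5, running sum = 12
  position 2: throw height = 6, running sum = 18
  position 3: throw height = 6, running sum = 24
  position 4: throw height = 1, running sum = 25
Total sum = 25; balls = sum / n = 25 / 5 = 5

Answer: 5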